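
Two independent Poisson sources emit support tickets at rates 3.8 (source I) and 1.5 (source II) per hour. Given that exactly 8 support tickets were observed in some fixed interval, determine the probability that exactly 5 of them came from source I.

0.2405

Given the total, each event is independently from source I with probability p = λ_I/(λ_I+λ_II) = 3.8/5.3 ≈ 0.7170.
So K ~ Binomial(8, 3.8/5.3): P(K = 5) = C(8,5) · (3.8/5.3)^5 · (1.5/5.3)^3 ≈ 0.2405.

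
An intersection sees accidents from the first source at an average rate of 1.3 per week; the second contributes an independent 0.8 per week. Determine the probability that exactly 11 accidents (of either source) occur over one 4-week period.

Independent Poisson processes superpose: combined rate λ = 1.3 + 0.8 = 2.1 per week.
Over the interval, μ = 2.1 × 4 = 8.4 (a 4-week period = 4 weeks).
P(N = 11) = e^(−8.4) · 8.4^11/11! ≈ 0.0828.

0.0828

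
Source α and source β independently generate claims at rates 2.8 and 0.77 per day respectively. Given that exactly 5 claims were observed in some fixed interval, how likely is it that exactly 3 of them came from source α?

Given the total, each event is independently from source α with probability p = λ_α/(λ_α+λ_β) = 2.8/3.57 ≈ 0.7843.
So K ~ Binomial(5, 2.8/3.57): P(K = 3) = C(5,3) · (2.8/3.57)^3 · (0.77/3.57)^2 ≈ 0.2244.

0.2244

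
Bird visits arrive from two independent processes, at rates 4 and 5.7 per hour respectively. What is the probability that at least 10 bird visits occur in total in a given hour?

0.5040

Independent Poisson processes superpose: combined rate λ = 4 + 5.7 = 9.7 per hour.
So μ = 9.7.
P(N ≥ 10) = 1 − P(N ≤ 9) ≈ 0.5040.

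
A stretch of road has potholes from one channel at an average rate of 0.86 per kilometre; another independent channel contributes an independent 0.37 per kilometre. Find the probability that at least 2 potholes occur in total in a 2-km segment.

Independent Poisson processes superpose: combined rate λ = 0.86 + 0.37 = 1.23 per kilometre.
Over the interval, μ = 1.23 × 2 = 2.46 (a 2-km segment = 2 kilometres).
P(N ≥ 2) = 1 − P(N ≤ 1) ≈ 0.7044.

0.7044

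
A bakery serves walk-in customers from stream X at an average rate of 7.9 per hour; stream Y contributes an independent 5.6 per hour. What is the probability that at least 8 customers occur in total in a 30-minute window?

Independent Poisson processes superpose: combined rate λ = 7.9 + 5.6 = 13.5 per hour.
Over the interval, μ = 13.5 × 0.5 = 6.75 (a 30-minute window = 0.5 hours).
P(N ≥ 8) = 1 − P(N ≤ 7) ≈ 0.3641.

0.3641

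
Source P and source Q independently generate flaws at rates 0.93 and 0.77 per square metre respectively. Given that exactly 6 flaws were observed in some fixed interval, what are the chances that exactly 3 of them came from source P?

Given the total, each event is independently from source P with probability p = λ_P/(λ_P+λ_Q) = 0.93/1.7 ≈ 0.5471.
So K ~ Binomial(6, 0.93/1.7): P(K = 3) = C(6,3) · (0.93/1.7)^3 · (0.77/1.7)^3 ≈ 0.3043.

0.3043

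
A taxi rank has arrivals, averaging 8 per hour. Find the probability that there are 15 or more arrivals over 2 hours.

Over the interval, μ = 8 × 2 = 16 (2 hours).
P(N ≥ 15) = 1 − P(N ≤ 14) = 1 − Σ_{j=0}^{14} e^(−μ) μ^j/j! ≈ 0.6325.

0.6325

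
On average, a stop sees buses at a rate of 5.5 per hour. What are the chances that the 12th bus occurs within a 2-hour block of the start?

0.4207

Over the interval, μ = 5.5 × 2 = 11 (a 2-hour block = 2 hours).
The 12th arrival falls in the interval iff at least 12 events occur there: P(S_12 ≤ t) = P(N ≥ 12) = 1 − P(N ≤ 11) ≈ 0.4207.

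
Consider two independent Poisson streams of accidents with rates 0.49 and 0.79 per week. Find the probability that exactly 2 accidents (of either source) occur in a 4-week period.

Independent Poisson processes superpose: combined rate λ = 0.49 + 0.79 = 1.28 per week.
Over the interval, μ = 1.28 × 4 = 5.12 (a 4-week period = 4 weeks).
P(N = 2) = e^(−5.12) · 5.12^2/2! ≈ 0.0783.

0.0783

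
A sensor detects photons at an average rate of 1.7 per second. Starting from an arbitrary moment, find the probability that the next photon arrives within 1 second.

Inter-arrival times are exponential with rate λ = 1.7 per second.
P(T ≤ 1) = 1 − e^(−λt) = 1 − e^(−1.7 × 1) = 1 − e^(−1.7) ≈ 0.8173.

0.8173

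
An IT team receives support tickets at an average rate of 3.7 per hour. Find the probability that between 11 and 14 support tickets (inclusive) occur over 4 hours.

Over the interval, μ = 3.7 × 4 = 14.8 (4 hours).
P(11 ≤ N ≤ 14) = Σ_{j=11}^{14} e^(−14.8) · 14.8^j/j! ≈ 0.3578.

0.3578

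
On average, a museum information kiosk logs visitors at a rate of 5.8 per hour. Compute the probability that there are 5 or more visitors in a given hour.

With mean μ = 5.8 per hour,
P(N ≥ 5) = 1 − P(N ≤ 4) = 1 − Σ_{j=0}^{4} e^(−μ) μ^j/j! ≈ 0.6873.

0.6873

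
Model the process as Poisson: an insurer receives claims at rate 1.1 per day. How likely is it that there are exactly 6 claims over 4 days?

Over the interval, μ = 1.1 × 4 = 4.4 (4 days).
P(N = 6) = e^(−μ) μ^6/6! = e^(−4.4) · 4.4^6/720 ≈ 0.1237.

0.1237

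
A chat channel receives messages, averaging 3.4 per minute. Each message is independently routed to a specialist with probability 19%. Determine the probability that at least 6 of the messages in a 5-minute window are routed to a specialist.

Thinning: the messages that are routed to a specialist themselves form a Poisson process with rate 0.19 × 3.4 = 0.646 per minute.
Over the interval, μ = 0.646 × 5 = 3.23 (a 5-minute window = 5 minutes).
P(N ≥ 6) = 1 − P(N ≤ 5) ≈ 0.1089.

0.1089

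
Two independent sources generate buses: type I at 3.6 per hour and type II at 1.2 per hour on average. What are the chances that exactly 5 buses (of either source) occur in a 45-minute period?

Independent Poisson processes superpose: combined rate λ = 3.6 + 1.2 = 4.8 per hour.
Over the interval, μ = 4.8 × 0.75 = 3.6 (a 45-minute period = 0.75 hours).
P(N = 5) = e^(−3.6) · 3.6^5/5! ≈ 0.1377.

0.1377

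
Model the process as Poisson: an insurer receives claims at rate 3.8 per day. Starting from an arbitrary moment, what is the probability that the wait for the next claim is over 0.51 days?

The wait for the next event is exponential with rate λ = 3.8 per day.
P(T > 0.51) = e^(−λt) = e^(−3.8 × 0.51) = e^(−1.938) ≈ 0.1440.

0.1440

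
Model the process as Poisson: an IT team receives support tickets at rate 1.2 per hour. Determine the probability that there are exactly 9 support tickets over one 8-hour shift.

0.1293

Over the interval, μ = 1.2 × 8 = 9.6 (an 8-hour shift = 8 hours).
P(N = 9) = e^(−μ) μ^9/9! = e^(−9.6) · 9.6^9/362880 ≈ 0.1293.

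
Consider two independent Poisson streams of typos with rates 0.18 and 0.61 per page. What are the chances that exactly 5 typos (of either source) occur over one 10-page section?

0.0951

Independent Poisson processes superpose: combined rate λ = 0.18 + 0.61 = 0.79 per page.
Over the interval, μ = 0.79 × 10 = 7.9 (a 10-page section = 10 pages).
P(N = 5) = e^(−7.9) · 7.9^5/5! ≈ 0.0951.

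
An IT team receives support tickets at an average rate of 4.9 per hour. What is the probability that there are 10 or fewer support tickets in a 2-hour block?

Over the interval, μ = 4.9 × 2 = 9.8 (a 2-hour block = 2 hours).
P(N ≤ 10) = Σ_{j=0}^{10} e^(−μ) μ^j/j! ≈ 0.6080.

0.6080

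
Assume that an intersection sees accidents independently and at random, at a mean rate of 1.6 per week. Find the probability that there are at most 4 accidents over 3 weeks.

0.4763

Over the interval, μ = 1.6 × 3 = 4.8 (3 weeks).
P(N ≤ 4) = Σ_{j=0}^{4} e^(−μ) μ^j/j! ≈ 0.4763.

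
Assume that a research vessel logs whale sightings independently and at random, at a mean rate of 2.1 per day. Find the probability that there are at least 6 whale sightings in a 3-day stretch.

0.6012

Over the interval, μ = 2.1 × 3 = 6.3 (a 3-day stretch = 3 days).
P(N ≥ 6) = 1 − P(N ≤ 5) = 1 − Σ_{j=0}^{5} e^(−μ) μ^j/j! ≈ 0.6012.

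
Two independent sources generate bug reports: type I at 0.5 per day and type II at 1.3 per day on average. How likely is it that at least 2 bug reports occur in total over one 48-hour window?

0.8743

Independent Poisson processes superpose: combined rate λ = 0.5 + 1.3 = 1.8 per day.
Over the interval, μ = 1.8 × 2 = 3.6 (a 48-hour window = 2 days).
P(N ≥ 2) = 1 − P(N ≤ 1) ≈ 0.8743.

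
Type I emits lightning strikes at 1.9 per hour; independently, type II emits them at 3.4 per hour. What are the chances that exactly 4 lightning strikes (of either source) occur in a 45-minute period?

0.1954

Independent Poisson processes superpose: combined rate λ = 1.9 + 3.4 = 5.3 per hour.
Over the interval, μ = 5.3 × 0.75 = 3.975 (a 45-minute period = 0.75 hours).
P(N = 4) = e^(−3.975) · 3.975^4/4! ≈ 0.1954.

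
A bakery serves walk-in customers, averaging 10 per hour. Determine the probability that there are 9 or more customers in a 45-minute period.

0.3380

Over the interval, μ = 10 × 0.75 = 7.5 (a 45-minute period = 0.75 hours).
P(N ≥ 9) = 1 − P(N ≤ 8) = 1 − Σ_{j=0}^{8} e^(−μ) μ^j/j! ≈ 0.3380.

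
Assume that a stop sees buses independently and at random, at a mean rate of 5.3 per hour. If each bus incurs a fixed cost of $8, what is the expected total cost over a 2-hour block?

$84.8

E[N] = 5.3 × 2 = 10.6 (a 2-hour block = 2 hours); E[cost] = 10.6 × $8 = $84.8.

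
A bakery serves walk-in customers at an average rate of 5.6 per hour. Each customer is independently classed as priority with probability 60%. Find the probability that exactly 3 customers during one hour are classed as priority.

Thinning: the customers that are classed as priority themselves form a Poisson process with rate 0.6 × 5.6 = 3.36 per hour.
So μ = 3.36.
P(N = 3) = e^(−3.36) · 3.36^3/3! ≈ 0.2196.

0.2196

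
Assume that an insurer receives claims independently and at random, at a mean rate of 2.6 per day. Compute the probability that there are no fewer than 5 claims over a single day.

With mean μ = 2.6 per day,
P(N ≥ 5) = 1 − P(N ≤ 4) = 1 − Σ_{j=0}^{4} e^(−μ) μ^j/j! ≈ 0.1226.

0.1226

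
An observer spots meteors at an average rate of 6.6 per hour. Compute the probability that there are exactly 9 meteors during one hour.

0.0891

With mean μ = 6.6 per hour,
P(N = 9) = e^(−μ) μ^9/9! = e^(−6.6) · 6.6^9/362880 ≈ 0.0891.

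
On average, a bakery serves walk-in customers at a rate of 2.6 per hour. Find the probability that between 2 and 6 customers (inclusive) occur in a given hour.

0.7154

With mean μ = 2.6 per hour,
P(2 ≤ N ≤ 6) = Σ_{j=2}^{6} e^(−2.6) · 2.6^j/j! ≈ 0.7154.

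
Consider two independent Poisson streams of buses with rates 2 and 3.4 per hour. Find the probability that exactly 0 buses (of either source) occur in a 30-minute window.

Independent Poisson processes superpose: combined rate λ = 2 + 3.4 = 5.4 per hour.
Over the interval, μ = 5.4 × 0.5 = 2.7 (a 30-minute window = 0.5 hours).
P(N = 0) = e^(−2.7) · 2.7^0/0! ≈ 0.0672.

0.0672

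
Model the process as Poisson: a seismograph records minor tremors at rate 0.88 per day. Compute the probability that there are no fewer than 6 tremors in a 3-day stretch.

Over the interval, μ = 0.88 × 3 = 2.64 (a 3-day stretch = 3 days).
P(N ≥ 6) = 1 − P(N ≤ 5) = 1 − Σ_{j=0}^{5} e^(−μ) μ^j/j! ≈ 0.0520.

0.0520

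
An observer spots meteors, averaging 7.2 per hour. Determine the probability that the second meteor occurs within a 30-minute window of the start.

0.8743

Over the interval, μ = 7.2 × 0.5 = 3.6 (a 30-minute window = 0.5 hours).
The second arrival falls in the interval iff at least 2 events occur there: P(S_2 ≤ t) = P(N ≥ 2) = 1 − P(N ≤ 1) ≈ 0.8743.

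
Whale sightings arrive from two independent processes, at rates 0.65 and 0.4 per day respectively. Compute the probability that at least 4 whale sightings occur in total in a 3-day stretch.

0.3863

Independent Poisson processes superpose: combined rate λ = 0.65 + 0.4 = 1.05 per day.
Over the interval, μ = 1.05 × 3 = 3.15 (a 3-day stretch = 3 days).
P(N ≥ 4) = 1 − P(N ≤ 3) ≈ 0.3863.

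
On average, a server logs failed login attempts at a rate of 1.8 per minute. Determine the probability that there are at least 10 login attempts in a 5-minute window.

0.4126

Over the interval, μ = 1.8 × 5 = 9 (a 5-minute window = 5 minutes).
P(N ≥ 10) = 1 − P(N ≤ 9) = 1 − Σ_{j=0}^{9} e^(−μ) μ^j/j! ≈ 0.4126.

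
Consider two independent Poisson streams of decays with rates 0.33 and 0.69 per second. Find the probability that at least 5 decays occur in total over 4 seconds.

Independent Poisson processes superpose: combined rate λ = 0.33 + 0.69 = 1.02 per second.
Over the interval, μ = 1.02 × 4 = 4.08 (4 seconds).
P(N ≥ 5) = 1 − P(N ≤ 4) ≈ 0.3868.

0.3868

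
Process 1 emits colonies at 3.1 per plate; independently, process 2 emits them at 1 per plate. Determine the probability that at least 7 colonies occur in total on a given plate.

Independent Poisson processes superpose: combined rate λ = 3.1 + 1 = 4.1 per plate.
So μ = 4.1.
P(N ≥ 7) = 1 − P(N ≤ 6) ≈ 0.1214.

0.1214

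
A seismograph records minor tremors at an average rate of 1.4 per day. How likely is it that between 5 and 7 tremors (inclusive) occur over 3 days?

Over the interval, μ = 1.4 × 3 = 4.2 (3 days).
P(5 ≤ N ≤ 7) = Σ_{j=5}^{7} e^(−4.2) · 4.2^j/j! ≈ 0.3462.

0.3462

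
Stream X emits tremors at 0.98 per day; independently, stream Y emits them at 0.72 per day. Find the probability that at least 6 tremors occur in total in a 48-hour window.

0.1295

Independent Poisson processes superpose: combined rate λ = 0.98 + 0.72 = 1.7 per day.
Over the interval, μ = 1.7 × 2 = 3.4 (a 48-hour window = 2 days).
P(N ≥ 6) = 1 − P(N ≤ 5) ≈ 0.1295.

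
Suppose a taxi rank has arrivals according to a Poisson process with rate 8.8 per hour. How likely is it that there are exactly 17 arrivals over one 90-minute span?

Over the interval, μ = 8.8 × 1.5 = 13.2 (a 90-minute span = 1.5 hours).
P(N = 17) = e^(−μ) μ^17/17! = e^(−13.2) · 13.2^17/355687428096000 ≈ 0.0583.

0.0583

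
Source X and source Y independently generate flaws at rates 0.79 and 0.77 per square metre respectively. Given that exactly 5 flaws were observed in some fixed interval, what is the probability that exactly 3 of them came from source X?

Given the total, each event is independently from source X with probability p = λ_X/(λ_X+λ_Y) = 0.79/1.56 ≈ 0.5064.
So K ~ Binomial(5, 0.79/1.56): P(K = 3) = C(5,3) · (0.79/1.56)^3 · (0.77/1.56)^2 ≈ 0.3164.

0.3164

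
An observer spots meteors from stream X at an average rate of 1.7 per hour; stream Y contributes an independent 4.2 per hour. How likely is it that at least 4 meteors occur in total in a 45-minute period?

Independent Poisson processes superpose: combined rate λ = 1.7 + 4.2 = 5.9 per hour.
Over the interval, μ = 5.9 × 0.75 = 4.425 (a 45-minute period = 0.75 hours).
P(N ≥ 4) = 1 − P(N ≤ 3) ≈ 0.6449.

0.6449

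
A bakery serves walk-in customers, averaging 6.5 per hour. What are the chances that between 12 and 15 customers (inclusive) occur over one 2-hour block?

0.4104

Over the interval, μ = 6.5 × 2 = 13 (a 2-hour block = 2 hours).
P(12 ≤ N ≤ 15) = Σ_{j=12}^{15} e^(−13) · 13^j/j! ≈ 0.4104.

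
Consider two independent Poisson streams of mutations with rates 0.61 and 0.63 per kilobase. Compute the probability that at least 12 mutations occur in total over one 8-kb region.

0.2942

Independent Poisson processes superpose: combined rate λ = 0.61 + 0.63 = 1.24 per kilobase.
Over the interval, μ = 1.24 × 8 = 9.92 (an 8-kb region = 8 kilobases).
P(N ≥ 12) = 1 − P(N ≤ 11) ≈ 0.2942.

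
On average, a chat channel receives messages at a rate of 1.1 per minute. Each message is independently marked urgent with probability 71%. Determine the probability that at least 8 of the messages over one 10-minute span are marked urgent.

Thinning: the messages that are marked urgent themselves form a Poisson process with rate 0.71 × 1.1 = 0.781 per minute.
Over the interval, μ = 0.781 × 10 = 7.81 (a 10-minute span = 10 minutes).
P(N ≥ 8) = 1 − P(N ≤ 7) ≈ 0.5202.

0.5202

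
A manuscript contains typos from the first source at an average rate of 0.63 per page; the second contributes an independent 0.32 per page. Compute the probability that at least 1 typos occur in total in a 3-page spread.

Independent Poisson processes superpose: combined rate λ = 0.63 + 0.32 = 0.95 per page.
Over the interval, μ = 0.95 × 3 = 2.85 (a 3-page spread = 3 pages).
P(N ≥ 1) = 1 − P(N ≤ 0) ≈ 0.9422.

0.9422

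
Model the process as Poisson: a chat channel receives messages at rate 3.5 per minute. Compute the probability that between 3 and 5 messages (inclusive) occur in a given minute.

0.5368

With mean μ = 3.5 per minute,
P(3 ≤ N ≤ 5) = Σ_{j=3}^{5} e^(−3.5) · 3.5^j/j! ≈ 0.5368.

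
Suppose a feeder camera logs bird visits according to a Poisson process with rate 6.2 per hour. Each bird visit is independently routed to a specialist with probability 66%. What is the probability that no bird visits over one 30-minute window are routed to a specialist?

0.1293

Thinning: the bird visits that are routed to a specialist themselves form a Poisson process with rate 0.66 × 6.2 = 4.092 per hour.
Over the interval, μ = 4.092 × 0.5 = 2.046 (a 30-minute window = 0.5 hours).
P(N = 0) = e^(−2.046) · 2.046^0/0! ≈ 0.1293.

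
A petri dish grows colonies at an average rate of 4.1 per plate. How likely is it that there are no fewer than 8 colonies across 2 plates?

0.5746

Over the interval, μ = 4.1 × 2 = 8.2 (2 plates).
P(N ≥ 8) = 1 − P(N ≤ 7) = 1 − Σ_{j=0}^{7} e^(−μ) μ^j/j! ≈ 0.5746.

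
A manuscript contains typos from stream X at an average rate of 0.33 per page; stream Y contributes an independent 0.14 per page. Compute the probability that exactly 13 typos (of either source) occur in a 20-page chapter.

0.0594

Independent Poisson processes superpose: combined rate λ = 0.33 + 0.14 = 0.47 per page.
Over the interval, μ = 0.47 × 20 = 9.4 (a 20-page chapter = 20 pages).
P(N = 13) = e^(−9.4) · 9.4^13/13! ≈ 0.0594.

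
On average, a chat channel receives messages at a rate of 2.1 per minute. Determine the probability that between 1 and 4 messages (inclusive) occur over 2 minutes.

Over the interval, μ = 2.1 × 2 = 4.2 (2 minutes).
P(1 ≤ N ≤ 4) = Σ_{j=1}^{4} e^(−4.2) · 4.2^j/j! ≈ 0.5748.

0.5748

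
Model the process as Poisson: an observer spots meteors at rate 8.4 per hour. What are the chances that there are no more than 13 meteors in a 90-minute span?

0.6169

Over the interval, μ = 8.4 × 1.5 = 12.6 (a 90-minute span = 1.5 hours).
P(N ≤ 13) = Σ_{j=0}^{13} e^(−μ) μ^j/j! ≈ 0.6169.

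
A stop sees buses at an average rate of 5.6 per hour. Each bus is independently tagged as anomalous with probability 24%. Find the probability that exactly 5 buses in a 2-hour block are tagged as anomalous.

Thinning: the buses that are tagged as anomalous themselves form a Poisson process with rate 0.24 × 5.6 = 1.344 per hour.
Over the interval, μ = 1.344 × 2 = 2.688 (a 2-hour block = 2 hours).
P(N = 5) = e^(−2.688) · 2.688^5/5! ≈ 0.0795.

0.0795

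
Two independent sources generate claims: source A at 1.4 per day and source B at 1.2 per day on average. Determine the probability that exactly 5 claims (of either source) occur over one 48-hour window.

Independent Poisson processes superpose: combined rate λ = 1.4 + 1.2 = 2.6 per day.
Over the interval, μ = 2.6 × 2 = 5.2 (a 48-hour window = 2 days).
P(N = 5) = e^(−5.2) · 5.2^5/5! ≈ 0.1748.

0.1748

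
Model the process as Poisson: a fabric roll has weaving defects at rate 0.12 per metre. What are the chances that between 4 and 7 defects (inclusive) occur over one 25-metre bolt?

0.3409

Over the interval, μ = 0.12 × 25 = 3 (a 25-metre bolt = 25 metres).
P(4 ≤ N ≤ 7) = Σ_{j=4}^{7} e^(−3) · 3^j/j! ≈ 0.3409.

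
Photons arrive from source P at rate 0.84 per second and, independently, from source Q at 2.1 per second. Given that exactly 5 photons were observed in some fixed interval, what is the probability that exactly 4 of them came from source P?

Given the total, each event is independently from source P with probability p = λ_P/(λ_P+λ_Q) = 0.84/2.94 ≈ 0.2857.
So K ~ Binomial(5, 0.84/2.94): P(K = 4) = C(5,4) · (0.84/2.94)^4 · (2.1/2.94)^1 ≈ 0.0238.

0.0238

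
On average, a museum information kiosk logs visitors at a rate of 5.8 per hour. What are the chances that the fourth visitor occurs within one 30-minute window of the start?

Over the interval, μ = 5.8 × 0.5 = 2.9 (a 30-minute window = 0.5 hours).
The fourth arrival falls in the interval iff at least 4 events occur there: P(S_4 ≤ t) = P(N ≥ 4) = 1 − P(N ≤ 3) ≈ 0.3304.

0.3304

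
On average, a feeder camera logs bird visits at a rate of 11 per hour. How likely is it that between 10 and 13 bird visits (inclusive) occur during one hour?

0.4408

With mean μ = 11 per hour,
P(10 ≤ N ≤ 13) = Σ_{j=10}^{13} e^(−11) · 11^j/j! ≈ 0.4408.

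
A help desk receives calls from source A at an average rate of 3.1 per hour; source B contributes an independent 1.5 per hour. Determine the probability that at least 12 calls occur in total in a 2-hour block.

0.2168

Independent Poisson processes superpose: combined rate λ = 3.1 + 1.5 = 4.6 per hour.
Over the interval, μ = 4.6 × 2 = 9.2 (a 2-hour block = 2 hours).
P(N ≥ 12) = 1 − P(N ≤ 11) ≈ 0.2168.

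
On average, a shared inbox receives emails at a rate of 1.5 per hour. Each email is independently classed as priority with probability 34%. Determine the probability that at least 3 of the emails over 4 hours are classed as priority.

0.3341

Thinning: the emails that are classed as priority themselves form a Poisson process with rate 0.34 × 1.5 = 0.51 per hour.
Over the interval, μ = 0.51 × 4 = 2.04 (4 hours).
P(N ≥ 3) = 1 − P(N ≤ 2) ≈ 0.3341.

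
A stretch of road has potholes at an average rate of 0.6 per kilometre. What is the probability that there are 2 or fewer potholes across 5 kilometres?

Over the interval, μ = 0.6 × 5 = 3 (5 kilometres).
P(N ≤ 2) = Σ_{j=0}^{2} e^(−μ) μ^j/j! ≈ 0.4232.

0.4232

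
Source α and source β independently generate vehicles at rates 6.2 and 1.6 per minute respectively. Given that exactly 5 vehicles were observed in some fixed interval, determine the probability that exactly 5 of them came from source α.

0.3173

Given the total, each event is independently from source α with probability p = λ_α/(λ_α+λ_β) = 6.2/7.8 ≈ 0.7949.
So K ~ Binomial(5, 6.2/7.8): P(K = 5) = C(5,5) · (6.2/7.8)^5 · (1.6/7.8)^0 ≈ 0.3173.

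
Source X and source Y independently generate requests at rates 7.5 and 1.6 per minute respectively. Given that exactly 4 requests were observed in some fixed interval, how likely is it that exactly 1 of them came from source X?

0.0179

Given the total, each event is independently from source X with probability p = λ_X/(λ_X+λ_Y) = 7.5/9.1 ≈ 0.8242.
So K ~ Binomial(4, 7.5/9.1): P(K = 1) = C(4,1) · (7.5/9.1)^1 · (1.6/9.1)^3 ≈ 0.0179.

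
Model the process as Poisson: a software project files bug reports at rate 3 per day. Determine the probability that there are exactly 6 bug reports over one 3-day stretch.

0.0911

Over the interval, μ = 3 × 3 = 9 (a 3-day stretch = 3 days).
P(N = 6) = e^(−μ) μ^6/6! = e^(−9) · 9^6/720 ≈ 0.0911.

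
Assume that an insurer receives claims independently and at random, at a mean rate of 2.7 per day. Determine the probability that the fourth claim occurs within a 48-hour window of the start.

Over the interval, μ = 2.7 × 2 = 5.4 (a 48-hour window = 2 days).
The fourth arrival falls in the interval iff at least 4 events occur there: P(S_4 ≤ t) = P(N ≥ 4) = 1 − P(N ≤ 3) ≈ 0.7867.

0.7867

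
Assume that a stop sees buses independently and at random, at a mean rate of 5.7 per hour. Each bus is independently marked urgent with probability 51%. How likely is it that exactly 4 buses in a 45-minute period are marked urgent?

Thinning: the buses that are marked urgent themselves form a Poisson process with rate 0.51 × 5.7 = 2.907 per hour.
Over the interval, μ = 2.907 × 0.75 = 2.18025 (a 45-minute period = 0.75 hours).
P(N = 4) = e^(−2.18025) · 2.18025^4/4! ≈ 0.1064.

0.1064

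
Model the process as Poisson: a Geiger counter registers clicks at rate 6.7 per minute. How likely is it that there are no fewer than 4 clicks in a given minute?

With mean μ = 6.7 per minute,
P(N ≥ 4) = 1 − P(N ≤ 3) = 1 − Σ_{j=0}^{3} e^(−μ) μ^j/j! ≈ 0.9012.

0.9012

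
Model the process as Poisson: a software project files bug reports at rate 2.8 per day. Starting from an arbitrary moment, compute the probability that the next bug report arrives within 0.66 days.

Inter-arrival times are exponential with rate λ = 2.8 per day.
P(T ≤ 0.66) = 1 − e^(−λt) = 1 − e^(−2.8 × 0.66) = 1 − e^(−1.848) ≈ 0.8424.

0.8424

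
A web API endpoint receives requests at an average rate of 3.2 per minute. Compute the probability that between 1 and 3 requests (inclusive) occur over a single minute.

With mean μ = 3.2 per minute,
P(1 ≤ N ≤ 3) = Σ_{j=1}^{3} e^(−3.2) · 3.2^j/j! ≈ 0.5618.

0.5618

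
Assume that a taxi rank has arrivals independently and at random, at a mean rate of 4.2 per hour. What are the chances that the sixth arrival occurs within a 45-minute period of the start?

Over the interval, μ = 4.2 × 0.75 = 3.15 (a 45-minute period = 0.75 hours).
The sixth arrival falls in the interval iff at least 6 events occur there: P(S_6 ≤ t) = P(N ≥ 6) = 1 − P(N ≤ 5) ≈ 0.0998.

0.0998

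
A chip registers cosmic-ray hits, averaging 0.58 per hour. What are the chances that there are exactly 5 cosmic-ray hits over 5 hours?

0.0940

Over the interval, μ = 0.58 × 5 = 2.9 (5 hours).
P(N = 5) = e^(−μ) μ^5/5! = e^(−2.9) · 2.9^5/120 ≈ 0.0940.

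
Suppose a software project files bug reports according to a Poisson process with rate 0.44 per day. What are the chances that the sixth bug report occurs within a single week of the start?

0.0922

Over the interval, μ = 0.44 × 7 = 3.08 (a week = 7 days).
The sixth arrival falls in the interval iff at least 6 events occur there: P(S_6 ≤ t) = P(N ≥ 6) = 1 − P(N ≤ 5) ≈ 0.0922.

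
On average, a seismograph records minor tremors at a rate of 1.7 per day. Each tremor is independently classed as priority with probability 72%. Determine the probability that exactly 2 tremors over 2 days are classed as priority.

0.2591

Thinning: the tremors that are classed as priority themselves form a Poisson process with rate 0.72 × 1.7 = 1.224 per day.
Over the interval, μ = 1.224 × 2 = 2.448 (2 days).
P(N = 2) = e^(−2.448) · 2.448^2/2! ≈ 0.2591.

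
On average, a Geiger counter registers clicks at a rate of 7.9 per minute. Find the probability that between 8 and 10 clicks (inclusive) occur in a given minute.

With mean μ = 7.9 per minute,
P(8 ≤ N ≤ 10) = Σ_{j=8}^{10} e^(−7.9) · 7.9^j/j! ≈ 0.3587.

0.3587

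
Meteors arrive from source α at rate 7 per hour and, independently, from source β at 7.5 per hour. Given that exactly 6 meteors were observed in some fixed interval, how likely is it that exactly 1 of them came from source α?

0.1072

Given the total, each event is independently from source α with probability p = λ_α/(λ_α+λ_β) = 7/14.5 ≈ 0.4828.
So K ~ Binomial(6, 7/14.5): P(K = 1) = C(6,1) · (7/14.5)^1 · (7.5/14.5)^5 ≈ 0.1072.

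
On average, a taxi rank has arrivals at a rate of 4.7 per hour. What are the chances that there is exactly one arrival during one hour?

With mean μ = 4.7 per hour,
P(N = 1) = e^(−μ) μ^1/1! = e^(−4.7) · 4.7^1/1 ≈ 0.0427.

0.0427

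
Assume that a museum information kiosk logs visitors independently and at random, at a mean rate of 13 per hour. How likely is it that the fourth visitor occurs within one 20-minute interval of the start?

0.6288

Over the interval, μ = 13 × 1/3 ≈ 4.33333 (a 20-minute interval = 1/3 hours).
The fourth arrival falls in the interval iff at least 4 events occur there: P(S_4 ≤ t) = P(N ≥ 4) = 1 − P(N ≤ 3) ≈ 0.6288.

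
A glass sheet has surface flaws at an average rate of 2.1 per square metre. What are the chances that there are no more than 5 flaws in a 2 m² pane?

Over the interval, μ = 2.1 × 2 = 4.2 (a 2 m² pane = 2 square metres).
P(N ≤ 5) = Σ_{j=0}^{5} e^(−μ) μ^j/j! ≈ 0.7531.

0.7531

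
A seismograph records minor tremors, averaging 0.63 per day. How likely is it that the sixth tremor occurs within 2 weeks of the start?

Over the interval, μ = 0.63 × 14 = 8.82 (2 weeks = 14 days).
The sixth arrival falls in the interval iff at least 6 events occur there: P(S_6 ≤ t) = P(N ≥ 6) = 1 − P(N ≤ 5) ≈ 0.8729.

0.8729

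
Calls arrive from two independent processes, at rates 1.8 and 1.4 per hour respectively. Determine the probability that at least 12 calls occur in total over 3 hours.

0.2588

Independent Poisson processes superpose: combined rate λ = 1.8 + 1.4 = 3.2 per hour.
Over the interval, μ = 3.2 × 3 = 9.6 (3 hours).
P(N ≥ 12) = 1 − P(N ≤ 11) ≈ 0.2588.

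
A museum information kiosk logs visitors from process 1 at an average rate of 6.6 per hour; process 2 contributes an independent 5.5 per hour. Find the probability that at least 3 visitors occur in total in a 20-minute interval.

0.7667

Independent Poisson processes superpose: combined rate λ = 6.6 + 5.5 = 12.1 per hour.
Over the interval, μ = 12.1 × 1/3 ≈ 4.03333 (a 20-minute interval = 1/3 hours).
P(N ≥ 3) = 1 − P(N ≤ 2) ≈ 0.7667.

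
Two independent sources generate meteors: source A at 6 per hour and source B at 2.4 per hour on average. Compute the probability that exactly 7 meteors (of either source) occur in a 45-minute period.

0.1435

Independent Poisson processes superpose: combined rate λ = 6 + 2.4 = 8.4 per hour.
Over the interval, μ = 8.4 × 0.75 = 6.3 (a 45-minute period = 0.75 hours).
P(N = 7) = e^(−6.3) · 6.3^7/7! ≈ 0.1435.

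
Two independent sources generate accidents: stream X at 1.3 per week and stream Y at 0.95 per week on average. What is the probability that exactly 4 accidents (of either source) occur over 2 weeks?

0.1898

Independent Poisson processes superpose: combined rate λ = 1.3 + 0.95 = 2.25 per week.
Over the interval, μ = 2.25 × 2 = 4.5 (2 weeks).
P(N = 4) = e^(−4.5) · 4.5^4/4! ≈ 0.1898.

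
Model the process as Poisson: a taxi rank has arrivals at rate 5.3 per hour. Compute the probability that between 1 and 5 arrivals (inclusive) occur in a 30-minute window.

Over the interval, μ = 5.3 × 0.5 = 2.65 (a 30-minute window = 0.5 hours).
P(1 ≤ N ≤ 5) = Σ_{j=1}^{5} e^(−2.65) · 2.65^j/j! ≈ 0.8765.

0.8765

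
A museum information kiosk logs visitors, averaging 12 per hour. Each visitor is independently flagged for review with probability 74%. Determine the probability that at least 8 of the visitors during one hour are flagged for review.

0.6619

Thinning: the visitors that are flagged for review themselves form a Poisson process with rate 0.74 × 12 = 8.88 per hour.
So μ = 8.88.
P(N ≥ 8) = 1 − P(N ≤ 7) ≈ 0.6619.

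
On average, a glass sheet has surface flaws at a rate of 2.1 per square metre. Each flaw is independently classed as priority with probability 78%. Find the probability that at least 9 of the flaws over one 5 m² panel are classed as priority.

Thinning: the flaws that are classed as priority themselves form a Poisson process with rate 0.78 × 2.1 = 1.638 per square metre.
Over the interval, μ = 1.638 × 5 = 8.19 (a 5 m² panel = 5 square metres).
P(N ≥ 9) = 1 − P(N ≤ 8) ≈ 0.4340.

0.4340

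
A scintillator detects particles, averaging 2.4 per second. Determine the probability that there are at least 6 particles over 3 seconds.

0.7241

Over the interval, μ = 2.4 × 3 = 7.2 (3 seconds).
P(N ≥ 6) = 1 − P(N ≤ 5) = 1 − Σ_{j=0}^{5} e^(−μ) μ^j/j! ≈ 0.7241.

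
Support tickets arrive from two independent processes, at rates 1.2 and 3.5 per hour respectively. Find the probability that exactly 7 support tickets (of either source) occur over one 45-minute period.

Independent Poisson processes superpose: combined rate λ = 1.2 + 3.5 = 4.7 per hour.
Over the interval, μ = 4.7 × 0.75 = 3.525 (a 45-minute period = 0.75 hours).
P(N = 7) = e^(−3.525) · 3.525^7/7! ≈ 0.0395.

0.0395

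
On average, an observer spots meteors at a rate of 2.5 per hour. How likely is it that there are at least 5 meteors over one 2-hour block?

Over the interval, μ = 2.5 × 2 = 5 (a 2-hour block = 2 hours).
P(N ≥ 5) = 1 − P(N ≤ 4) = 1 − Σ_{j=0}^{4} e^(−μ) μ^j/j! ≈ 0.5595.

0.5595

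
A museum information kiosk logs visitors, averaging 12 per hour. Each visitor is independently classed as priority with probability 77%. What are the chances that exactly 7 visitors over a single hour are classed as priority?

Thinning: the visitors that are classed as priority themselves form a Poisson process with rate 0.77 × 12 = 9.24 per hour.
So μ = 9.24.
P(N = 7) = e^(−9.24) · 9.24^7/7! ≈ 0.1108.

0.1108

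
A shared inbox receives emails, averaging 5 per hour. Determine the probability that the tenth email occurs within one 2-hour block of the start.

0.5421

Over the interval, μ = 5 × 2 = 10 (a 2-hour block = 2 hours).
The tenth arrival falls in the interval iff at least 10 events occur there: P(S_10 ≤ t) = P(N ≥ 10) = 1 − P(N ≤ 9) ≈ 0.5421.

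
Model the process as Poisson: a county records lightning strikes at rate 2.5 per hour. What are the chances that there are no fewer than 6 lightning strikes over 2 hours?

0.3840

Over the interval, μ = 2.5 × 2 = 5 (2 hours).
P(N ≥ 6) = 1 − P(N ≤ 5) = 1 − Σ_{j=0}^{5} e^(−μ) μ^j/j! ≈ 0.3840.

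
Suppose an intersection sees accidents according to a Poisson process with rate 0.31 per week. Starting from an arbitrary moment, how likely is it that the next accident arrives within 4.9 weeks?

0.7811

Inter-arrival times are exponential with rate λ = 0.31 per week.
P(T ≤ 4.9) = 1 − e^(−λt) = 1 − e^(−0.31 × 4.9) = 1 − e^(−1.519) ≈ 0.7811.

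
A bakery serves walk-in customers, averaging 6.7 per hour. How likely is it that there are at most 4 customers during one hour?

0.2022

With mean μ = 6.7 per hour,
P(N ≤ 4) = Σ_{j=0}^{4} e^(−μ) μ^j/j! ≈ 0.2022.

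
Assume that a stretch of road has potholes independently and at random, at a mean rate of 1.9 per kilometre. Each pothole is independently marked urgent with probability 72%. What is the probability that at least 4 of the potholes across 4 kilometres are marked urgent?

0.7951

Thinning: the potholes that are marked urgent themselves form a Poisson process with rate 0.72 × 1.9 = 1.368 per kilometre.
Over the interval, μ = 1.368 × 4 = 5.472 (4 kilometres).
P(N ≥ 4) = 1 − P(N ≤ 3) ≈ 0.7951.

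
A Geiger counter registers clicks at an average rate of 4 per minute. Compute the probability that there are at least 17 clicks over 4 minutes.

0.4340

Over the interval, μ = 4 × 4 = 16 (4 minutes).
P(N ≥ 17) = 1 − P(N ≤ 16) = 1 − Σ_{j=0}^{16} e^(−μ) μ^j/j! ≈ 0.4340.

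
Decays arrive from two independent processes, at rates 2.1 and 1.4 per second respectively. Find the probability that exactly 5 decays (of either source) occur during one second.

0.1322

Independent Poisson processes superpose: combined rate λ = 2.1 + 1.4 = 3.5 per second.
So μ = 3.5.
P(N = 5) = e^(−3.5) · 3.5^5/5! ≈ 0.1322.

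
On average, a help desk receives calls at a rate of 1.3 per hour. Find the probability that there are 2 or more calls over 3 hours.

Over the interval, μ = 1.3 × 3 = 3.9 (3 hours).
P(N ≥ 2) = 1 − P(N ≤ 1) = 1 − Σ_{j=0}^{1} e^(−μ) μ^j/j! ≈ 0.9008.

0.9008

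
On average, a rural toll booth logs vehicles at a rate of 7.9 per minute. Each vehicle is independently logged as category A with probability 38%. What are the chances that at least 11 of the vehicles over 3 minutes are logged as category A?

0.2947

Thinning: the vehicles that are logged as category A themselves form a Poisson process with rate 0.38 × 7.9 = 3.002 per minute.
Over the interval, μ = 3.002 × 3 = 9.006 (3 minutes).
P(N ≥ 11) = 1 − P(N ≤ 10) ≈ 0.2947.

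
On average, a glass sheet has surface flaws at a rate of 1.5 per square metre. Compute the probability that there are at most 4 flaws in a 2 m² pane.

Over the interval, μ = 1.5 × 2 = 3 (a 2 m² pane = 2 square metres).
P(N ≤ 4) = Σ_{j=0}^{4} e^(−μ) μ^j/j! ≈ 0.8153.

0.8153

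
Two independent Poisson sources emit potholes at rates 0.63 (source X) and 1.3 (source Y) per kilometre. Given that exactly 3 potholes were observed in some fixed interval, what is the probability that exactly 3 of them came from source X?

Given the total, each event is independently from source X with probability p = λ_X/(λ_X+λ_Y) = 0.63/1.93 ≈ 0.3264.
So K ~ Binomial(3, 0.63/1.93): P(K = 3) = C(3,3) · (0.63/1.93)^3 · (1.3/1.93)^0 ≈ 0.0348.

0.0348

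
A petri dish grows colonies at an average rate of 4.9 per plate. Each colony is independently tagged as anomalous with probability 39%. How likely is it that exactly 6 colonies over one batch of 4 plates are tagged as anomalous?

0.1327

Thinning: the colonies that are tagged as anomalous themselves form a Poisson process with rate 0.39 × 4.9 = 1.911 per plate.
Over the interval, μ = 1.911 × 4 = 7.644 (a batch of 4 plates = 4 plates).
P(N = 6) = e^(−7.644) · 7.644^6/6! ≈ 0.1327.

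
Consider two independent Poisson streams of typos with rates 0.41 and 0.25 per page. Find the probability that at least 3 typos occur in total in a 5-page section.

0.6406

Independent Poisson processes superpose: combined rate λ = 0.41 + 0.25 = 0.66 per page.
Over the interval, μ = 0.66 × 5 = 3.3 (a 5-page section = 5 pages).
P(N ≥ 3) = 1 − P(N ≤ 2) ≈ 0.6406.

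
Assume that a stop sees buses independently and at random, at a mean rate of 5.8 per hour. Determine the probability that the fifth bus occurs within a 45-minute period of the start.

0.4392

Over the interval, μ = 5.8 × 0.75 = 4.35 (a 45-minute period = 0.75 hours).
The fifth arrival falls in the interval iff at least 5 events occur there: P(S_5 ≤ t) = P(N ≥ 5) = 1 − P(N ≤ 4) ≈ 0.4392.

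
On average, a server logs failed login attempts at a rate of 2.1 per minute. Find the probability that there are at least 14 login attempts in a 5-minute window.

0.1747

Over the interval, μ = 2.1 × 5 = 10.5 (a 5-minute window = 5 minutes).
P(N ≥ 14) = 1 − P(N ≤ 13) = 1 − Σ_{j=0}^{13} e^(−μ) μ^j/j! ≈ 0.1747.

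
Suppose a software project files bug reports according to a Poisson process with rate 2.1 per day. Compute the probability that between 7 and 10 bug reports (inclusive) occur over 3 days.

Over the interval, μ = 2.1 × 3 = 6.3 (3 days).
P(7 ≤ N ≤ 10) = Σ_{j=7}^{10} e^(−6.3) · 6.3^j/j! ≈ 0.3855.

0.3855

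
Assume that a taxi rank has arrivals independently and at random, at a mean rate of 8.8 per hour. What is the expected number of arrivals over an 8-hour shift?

70.4

E[N] = λt = 8.8 × 8 = 70.4 (an 8-hour shift = 8 hours).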